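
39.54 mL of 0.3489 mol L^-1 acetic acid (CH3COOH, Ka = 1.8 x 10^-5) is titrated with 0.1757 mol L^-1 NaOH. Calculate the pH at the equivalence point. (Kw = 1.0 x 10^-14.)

8.91

n(CH3COOH) = 0.3489 x 0.03954 = 0.01380 mol; V(NaOH) at equivalence = 0.01380/0.1757 = 0.07852 L.
At equivalence all the acid is converted to CH3COO-; total volume = 0.03954 + 0.07852 = 0.1181 L, so [CH3COO-] = 0.01380/0.1181 = 0.1169 M.
Kb = Kw/Ka = 1.0e-14 / 1.8 x 10^-5 = 5.56e-10.
[OH^-] = sqrt(Kb x [CH3COO-]) = sqrt(5.56e-10 x 0.1169) = 8.06e-6 M.
pOH = 5.09, so pH = 14.00 - 5.09 = 8.91.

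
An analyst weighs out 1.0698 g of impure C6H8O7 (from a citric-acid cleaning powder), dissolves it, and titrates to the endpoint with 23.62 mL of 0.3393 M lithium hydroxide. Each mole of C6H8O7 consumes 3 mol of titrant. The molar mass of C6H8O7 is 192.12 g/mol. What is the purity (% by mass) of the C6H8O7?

n(LiOH) = 0.3393 x 0.02362 = 0.008014 mol.
n(C6H8O7) = 0.008014 / 3 = 0.002671 mol.
mass of C6H8O7 = 0.002671 x 192.12 = 0.5132 g.
% purity = 0.5132 / 1.0698 x 100 = 48.0%.

48.0%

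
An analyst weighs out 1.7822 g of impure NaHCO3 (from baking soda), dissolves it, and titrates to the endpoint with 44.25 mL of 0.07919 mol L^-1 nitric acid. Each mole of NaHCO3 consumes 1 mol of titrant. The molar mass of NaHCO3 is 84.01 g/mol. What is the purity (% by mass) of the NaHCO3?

16.5%

n(HNO3) = 0.07919 x 0.04425 = 0.003504 mol.
n(NaHCO3) = 0.003504 / 1 = 0.003504 mol.
mass of NaHCO3 = 0.003504 x 84.01 = 0.2944 g.
% purity = 0.2944 / 1.7822 x 100 = 16.5%.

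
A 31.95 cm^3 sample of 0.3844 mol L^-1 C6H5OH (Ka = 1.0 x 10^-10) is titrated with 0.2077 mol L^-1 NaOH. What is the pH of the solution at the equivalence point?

11.56

n(C6H5OH) = 0.3844 x 0.03195 = 0.01228 mol; V(NaOH) at equivalence = 0.01228/0.2077 = 0.05913 L.
At equivalence all the acid is converted to C6H5O-; total volume = 0.03195 + 0.05913 = 0.09108 L, so [C6H5O-] = 0.01228/0.09108 = 0.1348 M.
Kb = Kw/Ka = 1.0e-14 / 1.0 x 10^-10 = 0.000100.
[OH^-] = sqrt(Kb x [C6H5O-]) = sqrt(0.000100 x 0.1348) = 0.00367 M.
pOH = 2.44, so pH = 14.00 - 2.44 = 11.56.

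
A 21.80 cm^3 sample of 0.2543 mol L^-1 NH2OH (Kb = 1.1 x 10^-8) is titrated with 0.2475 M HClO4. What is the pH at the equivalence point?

n(NH2OH) = 0.2543 x 0.02180 = 0.005544 mol; V(HClO4) at equivalence = 0.005544/0.2475 = 0.02240 L.
At equivalence the base is fully converted to NH3OH+; total volume = 0.04420 L, so [NH3OH+] = 0.005544/0.04420 = 0.1254 M.
Ka(NH3OH+) = Kw/Kb = 1.0e-14 / 1.1 x 10^-8 = 9.09e-7.
[H^+] = sqrt(Ka x [NH3OH+]) = sqrt(9.09e-7 x 0.1254) = 0.000338 M.
pH = -log(0.000338) = 3.47.

3.47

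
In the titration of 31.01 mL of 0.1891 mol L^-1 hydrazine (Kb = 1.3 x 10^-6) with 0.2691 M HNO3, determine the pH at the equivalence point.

4.53

n(N2H4) = 0.1891 x 0.03101 = 0.005864 mol; V(HNO3) at equivalence = 0.005864/0.2691 = 0.02179 L.
At equivalence the base is fully converted to N2H5+; total volume = 0.05280 L, so [N2H5+] = 0.005864/0.05280 = 0.1111 M.
Ka(N2H5+) = Kw/Kb = 1.0e-14 / 1.3 x 10^-6 = 7.69e-9.
[H^+] = sqrt(Ka x [N2H5+]) = sqrt(7.69e-9 x 0.1111) = 2.92e-5 M.
pH = -log(2.92e-5) = 4.53.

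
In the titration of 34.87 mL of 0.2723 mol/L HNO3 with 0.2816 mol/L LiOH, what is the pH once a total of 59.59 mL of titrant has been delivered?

n(acid) = 0.2723 x 0.03487 = 0.009495 mol; n(LiOH) added = 0.2816 x 0.05959 = 0.01678 mol.
Base is in excess by 0.01678 - 0.009495 = 0.007285 mol in a total volume of 0.09446 L.
[OH^-] = 0.007285/0.09446 = 0.07713 M, so pOH = 1.11 and pH = 14.00 - 1.11 = 12.89.

12.89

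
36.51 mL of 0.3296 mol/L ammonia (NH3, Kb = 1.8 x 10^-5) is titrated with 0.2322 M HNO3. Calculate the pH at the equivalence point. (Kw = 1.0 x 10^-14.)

n(NH3) = 0.3296 x 0.03651 = 0.01203 mol; V(HNO3) at equivalence = 0.01203/0.2322 = 0.05182 L.
At equivalence the base is fully converted to NH4+; total volume = 0.08833 L, so [NH4+] = 0.01203/0.08833 = 0.1362 M.
Ka(NH4+) = Kw/Kb = 1.0e-14 / 1.8 x 10^-5 = 5.56e-10.
[H^+] = sqrt(Ka x [NH4+]) = sqrt(5.56e-10 x 0.1362) = 8.70e-6 M.
pH = -log(8.70e-6) = 5.06.

5.06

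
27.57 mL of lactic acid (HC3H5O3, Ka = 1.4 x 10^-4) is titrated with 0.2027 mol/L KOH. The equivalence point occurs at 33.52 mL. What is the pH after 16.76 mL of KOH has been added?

16.76 mL is exactly half the equivalence volume (33.52/2), i.e. the half-equivalence point.
There, n(HA) = n(A^-), so pH = pKa = -log(1.4 x 10^-4) = 3.85.

3.85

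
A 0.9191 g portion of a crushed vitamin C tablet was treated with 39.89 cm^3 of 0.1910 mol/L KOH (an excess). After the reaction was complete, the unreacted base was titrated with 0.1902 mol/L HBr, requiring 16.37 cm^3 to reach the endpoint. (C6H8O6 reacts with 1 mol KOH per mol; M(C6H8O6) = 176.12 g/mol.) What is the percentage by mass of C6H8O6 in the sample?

Total n(KOH) added = 0.1910 x 0.03989 = 0.007619 mol.
n(HBr) used = 0.1902 x 0.01637 = 0.003114 mol, which equals the excess n(KOH).
So n(KOH) consumed by the sample = 0.007619 - 0.003114 = 0.004505 mol.
n(C6H8O6) = 0.004505 / 1 = 0.004505 mol.
mass C6H8O6 = 0.004505 x 176.12 = 0.7935 g, so %C6H8O6 = 0.7935/0.9191 x 100 = 86.3%.

86.3%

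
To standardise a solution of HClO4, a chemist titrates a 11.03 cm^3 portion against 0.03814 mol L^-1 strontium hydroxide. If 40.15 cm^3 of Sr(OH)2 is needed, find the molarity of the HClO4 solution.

0.278 M

n(Sr(OH)2) delivered = 0.03814 x 0.04015 = 0.001531 mol.
The reaction is 2 HClO4 + 1 Sr(OH)2, so n(HClO4) = 0.001531 x 2/1 = 0.003063 mol.
[HClO4] = 0.003063 mol / 0.01103 L = 0.278 M.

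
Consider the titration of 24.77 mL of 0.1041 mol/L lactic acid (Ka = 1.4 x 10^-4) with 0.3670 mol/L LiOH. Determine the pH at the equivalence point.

8.38

n(HC3H5O3) = 0.1041 x 0.02477 = 0.002579 mol; V(LiOH) at equivalence = 0.002579/0.3670 = 0.007026 L.
At equivalence all the acid is converted to C3H5O3-; total volume = 0.02477 + 0.007026 = 0.03180 L, so [C3H5O3-] = 0.002579/0.03180 = 0.08110 M.
Kb = Kw/Ka = 1.0e-14 / 1.4 x 10^-4 = 7.14e-11.
[OH^-] = sqrt(Kb x [C3H5O3-]) = sqrt(7.14e-11 x 0.08110) = 2.41e-6 M.
pOH = 5.62, so pH = 14.00 - 5.62 = 8.38.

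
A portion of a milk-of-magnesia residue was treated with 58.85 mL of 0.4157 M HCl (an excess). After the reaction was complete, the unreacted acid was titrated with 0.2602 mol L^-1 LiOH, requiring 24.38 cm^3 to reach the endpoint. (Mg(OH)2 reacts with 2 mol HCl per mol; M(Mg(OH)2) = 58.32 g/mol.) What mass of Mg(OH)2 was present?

Total n(HCl) added = 0.4157 x 0.05885 = 0.02446 mol.
n(LiOH) used = 0.2602 x 0.02438 = 0.006344 mol, which equals the excess n(HCl).
So n(HCl) consumed by the sample = 0.02446 - 0.006344 = 0.01812 mol.
n(Mg(OH)2) = 0.01812 / 2 = 0.009060 mol.
mass = 0.009060 mol x 58.32 g/mol = 0.528 g.

0.528 g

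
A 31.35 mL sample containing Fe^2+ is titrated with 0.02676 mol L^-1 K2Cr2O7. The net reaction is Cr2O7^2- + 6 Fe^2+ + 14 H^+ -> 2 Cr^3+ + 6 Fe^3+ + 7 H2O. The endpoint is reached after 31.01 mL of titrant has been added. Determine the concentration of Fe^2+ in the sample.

n(K2Cr2O7) = 0.02676 x 0.03101 = 0.0008298 mol.
From the balanced equation, 1 mol K2Cr2O7 reacts with 6 mol Fe^2+, so n(Fe^2+) = 0.0008298 x 6/1 = 0.004979 mol.
[Fe^2+] = 0.004979 / 0.03135 L = 0.159 M.

0.159 M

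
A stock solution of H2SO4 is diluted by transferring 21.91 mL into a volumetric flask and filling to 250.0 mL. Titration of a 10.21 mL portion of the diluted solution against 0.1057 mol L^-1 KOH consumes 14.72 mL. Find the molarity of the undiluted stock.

n(KOH) = 0.1057 x 0.01472 = 0.001556 mol.
n(H2SO4) in the aliquot = 0.001556 x 1/2 = 0.0007780 mol.
[diluted H2SO4] = 0.0007780 / 0.01021 = 0.07620 M.
Dilution factor = 250.0/21.91 = 11.41, so [stock] = 0.07620 x 11.41 = 0.869 M.

0.869 M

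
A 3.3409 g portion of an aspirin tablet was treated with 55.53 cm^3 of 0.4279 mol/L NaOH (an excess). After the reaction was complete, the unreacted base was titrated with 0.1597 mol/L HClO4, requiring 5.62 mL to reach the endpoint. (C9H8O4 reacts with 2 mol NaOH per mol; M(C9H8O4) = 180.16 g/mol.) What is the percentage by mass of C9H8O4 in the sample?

Total n(NaOH) added = 0.4279 x 0.05553 = 0.02376 mol.
n(HClO4) used = 0.1597 x 0.005620 = 0.0008975 mol, which equals the excess n(NaOH).
So n(NaOH) consumed by the sample = 0.02376 - 0.0008975 = 0.02286 mol.
n(C9H8O4) = 0.02286 / 2 = 0.01143 mol.
mass C9H8O4 = 0.01143 x 180.16 = 2.060 g, so %C9H8O4 = 2.060/3.3409 x 100 = 61.6%.

61.6%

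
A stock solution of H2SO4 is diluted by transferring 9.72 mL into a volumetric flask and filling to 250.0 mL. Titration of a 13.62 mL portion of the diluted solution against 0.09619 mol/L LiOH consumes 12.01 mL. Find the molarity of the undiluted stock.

n(LiOH) = 0.09619 x 0.01201 = 0.001155 mol.
n(H2SO4) in the aliquot = 0.001155 x 1/2 = 0.0005776 mol.
[diluted H2SO4] = 0.0005776 / 0.01362 = 0.04241 M.
Dilution factor = 250.0/9.720 = 25.72, so [stock] = 0.04241 x 25.72 = 1.09 M.

1.09 M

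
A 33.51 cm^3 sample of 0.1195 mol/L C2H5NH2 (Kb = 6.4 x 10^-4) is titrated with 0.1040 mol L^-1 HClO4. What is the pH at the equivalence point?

6.03

n(C2H5NH2) = 0.1195 x 0.03351 = 0.004004 mol; V(HClO4) at equivalence = 0.004004/0.1040 = 0.03850 L.
At equivalence the base is fully converted to C2H5NH3+; total volume = 0.07201 L, so [C2H5NH3+] = 0.004004/0.07201 = 0.05561 M.
Ka(C2H5NH3+) = Kw/Kb = 1.0e-14 / 6.4 x 10^-4 = 1.56e-11.
[H^+] = sqrt(Ka x [C2H5NH3+]) = sqrt(1.56e-11 x 0.05561) = 9.32e-7 M.
pH = -log(9.32e-7) = 6.03.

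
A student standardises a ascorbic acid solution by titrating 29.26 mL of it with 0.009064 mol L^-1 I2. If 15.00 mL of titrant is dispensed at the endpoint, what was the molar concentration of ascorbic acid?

n(I2) = 0.009064 x 0.01500 = 0.0001360 mol.
From the balanced equation, 1 mol I2 reacts with 1 mol ascorbic acid, so n(ascorbic acid) = 0.0001360 x 1/1 = 0.0001360 mol.
[ascorbic acid] = 0.0001360 / 0.02926 L = 0.00465 M.

0.00465 M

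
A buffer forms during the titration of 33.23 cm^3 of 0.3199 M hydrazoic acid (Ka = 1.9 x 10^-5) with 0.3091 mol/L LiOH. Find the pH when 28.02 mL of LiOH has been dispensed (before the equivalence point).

5.36

Initial n(HN3) = 0.3199 x 0.03323 = 0.01063 mol.
n(LiOH) added = 0.3091 x 0.02802 = 0.008661 mol, converting that many moles of HN3 to N3-.
Remaining n(HN3) = 0.001969 mol; n(N3-) = 0.008661 mol.
By Henderson-Hasselbalch, pH = pKa + log([A^-]/[HA]) = 4.72 + log(0.008661/0.001969) = 4.72 + (+0.64) = 5.36.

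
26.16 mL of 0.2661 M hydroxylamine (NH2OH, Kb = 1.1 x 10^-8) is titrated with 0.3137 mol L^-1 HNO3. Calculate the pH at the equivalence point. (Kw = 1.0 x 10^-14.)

3.44

n(NH2OH) = 0.2661 x 0.02616 = 0.006961 mol; V(HNO3) at equivalence = 0.006961/0.3137 = 0.02219 L.
At equivalence the base is fully converted to NH3OH+; total volume = 0.04835 L, so [NH3OH+] = 0.006961/0.04835 = 0.1440 M.
Ka(NH3OH+) = Kw/Kb = 1.0e-14 / 1.1 x 10^-8 = 9.09e-7.
[H^+] = sqrt(Ka x [NH3OH+]) = sqrt(9.09e-7 x 0.1440) = 0.000362 M.
pH = -log(0.000362) = 3.44.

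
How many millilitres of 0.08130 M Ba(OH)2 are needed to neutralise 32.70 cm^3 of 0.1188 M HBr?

n(HBr) = 0.1188 mol/L x 0.03270 L = 0.003885 mol.
The neutralisation is 2 HBr : 1 Ba(OH)2, so n(Ba(OH)2) = 0.003885 x 1/2 = 0.001942 mol.
V(Ba(OH)2) = 0.001942 / 0.08130 = 0.02389 L = 23.9 mL.

23.9 mL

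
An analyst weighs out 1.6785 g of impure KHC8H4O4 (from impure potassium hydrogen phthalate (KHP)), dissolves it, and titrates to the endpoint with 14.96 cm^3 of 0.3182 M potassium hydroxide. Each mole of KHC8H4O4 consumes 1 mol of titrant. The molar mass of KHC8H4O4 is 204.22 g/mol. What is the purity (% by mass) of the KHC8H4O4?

n(KOH) = 0.3182 x 0.01496 = 0.004760 mol.
n(KHC8H4O4) = 0.004760 / 1 = 0.004760 mol.
mass of KHC8H4O4 = 0.004760 x 204.22 = 0.9721 g.
% purity = 0.9721 / 1.6785 x 100 = 57.9%.

57.9%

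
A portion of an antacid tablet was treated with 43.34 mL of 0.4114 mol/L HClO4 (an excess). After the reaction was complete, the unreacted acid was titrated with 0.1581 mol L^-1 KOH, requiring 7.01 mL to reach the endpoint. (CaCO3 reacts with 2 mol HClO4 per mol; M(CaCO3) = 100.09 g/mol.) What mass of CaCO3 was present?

0.837 g

Total n(HClO4) added = 0.4114 x 0.04334 = 0.01783 mol.
n(KOH) used = 0.1581 x 0.007010 = 0.001108 mol, which equals the excess n(HClO4).
So n(HClO4) consumed by the sample = 0.01783 - 0.001108 = 0.01672 mol.
n(CaCO3) = 0.01672 / 2 = 0.008361 mol.
mass = 0.008361 mol x 100.09 g/mol = 0.837 g.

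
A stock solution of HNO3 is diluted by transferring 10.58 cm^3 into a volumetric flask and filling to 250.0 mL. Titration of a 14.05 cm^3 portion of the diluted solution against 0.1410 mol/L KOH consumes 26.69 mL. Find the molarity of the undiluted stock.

n(KOH) = 0.1410 x 0.02669 = 0.003763 mol.
n(HNO3) in the aliquot = 0.003763 mol.
[diluted HNO3] = 0.003763 / 0.01405 = 0.2678 M.
Dilution factor = 250.0/10.58 = 23.63, so [stock] = 0.2678 x 23.63 = 6.33 M.

6.33 M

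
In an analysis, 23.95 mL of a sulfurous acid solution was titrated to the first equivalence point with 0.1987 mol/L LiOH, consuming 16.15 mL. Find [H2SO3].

0.134 M

n(LiOH) = 0.1987 x 0.01615 = 0.003209 mol.
At the first equivalence point, 1 mol OH^- react per mol H2SO3, so n(H2SO3) = 0.003209 / 1 = 0.003209 mol.
[H2SO3] = 0.003209 / 0.02395 L = 0.134 M.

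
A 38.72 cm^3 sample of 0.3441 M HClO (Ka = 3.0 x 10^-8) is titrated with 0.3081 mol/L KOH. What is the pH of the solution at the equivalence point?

10.37

n(HClO) = 0.3441 x 0.03872 = 0.01332 mol; V(KOH) at equivalence = 0.01332/0.3081 = 0.04324 L.
At equivalence all the acid is converted to ClO-; total volume = 0.03872 + 0.04324 = 0.08196 L, so [ClO-] = 0.01332/0.08196 = 0.1626 M.
Kb = Kw/Ka = 1.0e-14 / 3.0 x 10^-8 = 3.33e-7.
[OH^-] = sqrt(Kb x [ClO-]) = sqrt(3.33e-7 x 0.1626) = 0.000233 M.
pOH = 3.63, so pH = 14.00 - 3.63 = 10.37.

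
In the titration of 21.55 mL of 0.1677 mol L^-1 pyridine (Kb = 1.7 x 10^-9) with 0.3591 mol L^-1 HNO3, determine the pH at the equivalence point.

n(C5H5N) = 0.1677 x 0.02155 = 0.003614 mol; V(HNO3) at equivalence = 0.003614/0.3591 = 0.01006 L.
At equivalence the base is fully converted to C5H5NH+; total volume = 0.03161 L, so [C5H5NH+] = 0.003614/0.03161 = 0.1143 M.
Ka(C5H5NH+) = Kw/Kb = 1.0e-14 / 1.7 x 10^-9 = 5.88e-6.
[H^+] = sqrt(Ka x [C5H5NH+]) = sqrt(5.88e-6 x 0.1143) = 0.000820 M.
pH = -log(0.000820) = 3.09.

3.09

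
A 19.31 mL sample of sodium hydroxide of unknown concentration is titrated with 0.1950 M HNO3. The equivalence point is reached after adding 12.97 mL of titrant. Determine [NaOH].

0.131 M

n(HNO3) delivered = 0.1950 x 0.01297 = 0.002529 mol.
For a 1:1 reaction, n(NaOH) = 0.002529 mol.
[NaOH] = 0.002529 mol / 0.01931 L = 0.131 M.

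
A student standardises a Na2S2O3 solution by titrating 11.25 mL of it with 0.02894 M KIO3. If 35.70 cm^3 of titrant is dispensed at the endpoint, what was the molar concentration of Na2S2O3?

n(KIO3) = 0.02894 x 0.03570 = 0.001033 mol.
From the balanced equation, 1 mol KIO3 reacts with 6 mol Na2S2O3, so n(Na2S2O3) = 0.001033 x 6/1 = 0.006199 mol.
[Na2S2O3] = 0.006199 / 0.01125 L = 0.551 M.

0.551 M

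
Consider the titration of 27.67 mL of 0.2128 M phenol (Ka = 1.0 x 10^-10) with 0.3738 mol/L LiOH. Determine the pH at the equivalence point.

11.57

n(C6H5OH) = 0.2128 x 0.02767 = 0.005888 mol; V(LiOH) at equivalence = 0.005888/0.3738 = 0.01575 L.
At equivalence all the acid is converted to C6H5O-; total volume = 0.02767 + 0.01575 = 0.04342 L, so [C6H5O-] = 0.005888/0.04342 = 0.1356 M.
Kb = Kw/Ka = 1.0e-14 / 1.0 x 10^-10 = 0.000100.
[OH^-] = sqrt(Kb x [C6H5O-]) = sqrt(0.000100 x 0.1356) = 0.00368 M.
pOH = 2.43, so pH = 14.00 - 2.43 = 11.57.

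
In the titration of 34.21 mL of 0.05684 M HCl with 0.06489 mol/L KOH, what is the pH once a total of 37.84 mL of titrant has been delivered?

n(acid) = 0.05684 x 0.03421 = 0.001944 mol; n(KOH) added = 0.06489 x 0.03784 = 0.002455 mol.
Base is in excess by 0.002455 - 0.001944 = 0.0005109 mol in a total volume of 0.07205 L.
[OH^-] = 0.0005109/0.07205 = 0.007091 M, so pOH = 2.15 and pH = 14.00 - 2.15 = 11.85.

11.85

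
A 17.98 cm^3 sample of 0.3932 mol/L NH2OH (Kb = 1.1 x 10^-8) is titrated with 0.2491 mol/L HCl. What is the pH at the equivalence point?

3.43

n(NH2OH) = 0.3932 x 0.01798 = 0.007070 mol; V(HCl) at equivalence = 0.007070/0.2491 = 0.02838 L.
At equivalence the base is fully converted to NH3OH+; total volume = 0.04636 L, so [NH3OH+] = 0.007070/0.04636 = 0.1525 M.
Ka(NH3OH+) = Kw/Kb = 1.0e-14 / 1.1 x 10^-8 = 9.09e-7.
[H^+] = sqrt(Ka x [NH3OH+]) = sqrt(9.09e-7 x 0.1525) = 0.000372 M.
pH = -log(0.000372) = 3.43.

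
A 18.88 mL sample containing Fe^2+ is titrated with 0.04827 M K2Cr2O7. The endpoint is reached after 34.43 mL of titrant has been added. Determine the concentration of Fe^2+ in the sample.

n(K2Cr2O7) = 0.04827 x 0.03443 = 0.001662 mol.
From the balanced equation, 1 mol K2Cr2O7 reacts with 6 mol Fe^2+, so n(Fe^2+) = 0.001662 x 6/1 = 0.009972 mol.
[Fe^2+] = 0.009972 / 0.01888 L = 0.528 M.

0.528 M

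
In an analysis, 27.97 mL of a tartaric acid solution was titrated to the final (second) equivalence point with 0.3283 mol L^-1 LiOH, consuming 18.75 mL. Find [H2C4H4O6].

n(LiOH) = 0.3283 x 0.01875 = 0.006156 mol.
At the final (second) equivalence point, 2 mol OH^- react per mol H2C4H4O6, so n(H2C4H4O6) = 0.006156 / 2 = 0.003078 mol.
[H2C4H4O6] = 0.003078 / 0.02797 L = 0.110 M.

0.110 M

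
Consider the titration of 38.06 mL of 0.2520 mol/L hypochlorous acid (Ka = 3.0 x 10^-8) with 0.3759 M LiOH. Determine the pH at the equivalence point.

10.35

n(HClO) = 0.2520 x 0.03806 = 0.009591 mol; V(LiOH) at equivalence = 0.009591/0.3759 = 0.02552 L.
At equivalence all the acid is converted to ClO-; total volume = 0.03806 + 0.02552 = 0.06358 L, so [ClO-] = 0.009591/0.06358 = 0.1509 M.
Kb = Kw/Ka = 1.0e-14 / 3.0 x 10^-8 = 3.33e-7.
[OH^-] = sqrt(Kb x [ClO-]) = sqrt(3.33e-7 x 0.1509) = 0.000224 M.
pOH = 3.65, so pH = 14.00 - 3.65 = 10.35.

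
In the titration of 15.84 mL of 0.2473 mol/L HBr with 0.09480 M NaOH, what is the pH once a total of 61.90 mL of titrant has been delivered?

n(acid) = 0.2473 x 0.01584 = 0.003917 mol; n(NaOH) added = 0.09480 x 0.06190 = 0.005868 mol.
Base is in excess by 0.005868 - 0.003917 = 0.001951 mol in a total volume of 0.07774 L.
[OH^-] = 0.001951/0.07774 = 0.02510 M, so pOH = 1.60 and pH = 14.00 - 1.60 = 12.40.

12.40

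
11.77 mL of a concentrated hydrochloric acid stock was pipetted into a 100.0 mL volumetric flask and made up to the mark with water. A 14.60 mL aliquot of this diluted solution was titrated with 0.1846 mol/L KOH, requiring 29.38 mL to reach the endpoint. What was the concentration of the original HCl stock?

3.16 M

n(KOH) = 0.1846 x 0.02938 = 0.005424 mol.
n(HCl) in the aliquot = 0.005424 mol.
[diluted HCl] = 0.005424 / 0.01460 = 0.3715 M.
Dilution factor = 100.0/11.77 = 8.496, so [stock] = 0.3715 x 8.496 = 3.16 M.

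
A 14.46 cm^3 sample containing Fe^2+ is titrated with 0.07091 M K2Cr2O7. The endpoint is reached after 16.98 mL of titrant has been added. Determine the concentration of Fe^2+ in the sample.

0.500 M

n(K2Cr2O7) = 0.07091 x 0.01698 = 0.001204 mol.
From the balanced equation, 1 mol K2Cr2O7 reacts with 6 mol Fe^2+, so n(Fe^2+) = 0.001204 x 6/1 = 0.007224 mol.
[Fe^2+] = 0.007224 / 0.01446 L = 0.500 M.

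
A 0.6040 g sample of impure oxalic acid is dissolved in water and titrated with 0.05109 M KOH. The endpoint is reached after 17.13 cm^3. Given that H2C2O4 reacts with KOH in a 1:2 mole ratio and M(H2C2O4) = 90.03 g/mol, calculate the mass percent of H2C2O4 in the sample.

6.52%

n(KOH) = 0.05109 x 0.01713 = 0.0008752 mol.
n(H2C2O4) = 0.0008752 / 2 = 0.0004376 mol.
mass of H2C2O4 = 0.0004376 x 90.03 = 0.03940 g.
% purity = 0.03940 / 0.6040 x 100 = 6.52%.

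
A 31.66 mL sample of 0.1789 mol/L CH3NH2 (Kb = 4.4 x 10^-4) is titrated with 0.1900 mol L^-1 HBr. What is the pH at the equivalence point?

n(CH3NH2) = 0.1789 x 0.03166 = 0.005664 mol; V(HBr) at equivalence = 0.005664/0.1900 = 0.02981 L.
At equivalence the base is fully converted to CH3NH3+; total volume = 0.06147 L, so [CH3NH3+] = 0.005664/0.06147 = 0.09214 M.
Ka(CH3NH3+) = Kw/Kb = 1.0e-14 / 4.4 x 10^-4 = 2.27e-11.
[H^+] = sqrt(Ka x [CH3NH3+]) = sqrt(2.27e-11 x 0.09214) = 1.45e-6 M.
pH = -log(1.45e-6) = 5.84.

5.84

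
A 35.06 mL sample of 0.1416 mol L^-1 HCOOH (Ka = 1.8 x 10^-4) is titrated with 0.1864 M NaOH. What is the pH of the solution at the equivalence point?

n(HCOOH) = 0.1416 x 0.03506 = 0.004964 mol; V(NaOH) at equivalence = 0.004964/0.1864 = 0.02663 L.
At equivalence all the acid is converted to HCOO-; total volume = 0.03506 + 0.02663 = 0.06169 L, so [HCOO-] = 0.004964/0.06169 = 0.08047 M.
Kb = Kw/Ka = 1.0e-14 / 1.8 x 10^-4 = 5.56e-11.
[OH^-] = sqrt(Kb x [HCOO-]) = sqrt(5.56e-11 x 0.08047) = 2.11e-6 M.
pOH = 5.67, so pH = 14.00 - 5.67 = 8.33.

8.33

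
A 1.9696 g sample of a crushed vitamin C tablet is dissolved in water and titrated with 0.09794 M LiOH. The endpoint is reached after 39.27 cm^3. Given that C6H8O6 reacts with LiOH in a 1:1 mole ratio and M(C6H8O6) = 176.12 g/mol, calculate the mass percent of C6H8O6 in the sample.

n(LiOH) = 0.09794 x 0.03927 = 0.003846 mol.
n(C6H8O6) = 0.003846 / 1 = 0.003846 mol.
mass of C6H8O6 = 0.003846 x 176.12 = 0.6774 g.
% purity = 0.6774 / 1.9696 x 100 = 34.4%.

34.4%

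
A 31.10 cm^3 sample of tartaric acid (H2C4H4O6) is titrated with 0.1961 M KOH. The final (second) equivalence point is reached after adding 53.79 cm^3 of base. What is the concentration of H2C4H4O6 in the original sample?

n(KOH) = 0.1961 x 0.05379 = 0.01055 mol.
At the final (second) equivalence point, 2 mol OH^- react per mol H2C4H4O6, so n(H2C4H4O6) = 0.01055 / 2 = 0.005274 mol.
[H2C4H4O6] = 0.005274 / 0.03110 L = 0.170 M.

0.170 M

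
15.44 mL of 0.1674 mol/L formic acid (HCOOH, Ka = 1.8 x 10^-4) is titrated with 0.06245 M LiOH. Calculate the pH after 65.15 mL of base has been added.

n(acid) = 0.1674 x 0.01544 = 0.002585 mol; n(LiOH) added = 0.06245 x 0.06515 = 0.004069 mol.
Base is in excess by 0.004069 - 0.002585 = 0.001484 mol in a total volume of 0.08059 L.
[OH^-] = 0.001484/0.08059 = 0.01841 M, so pOH = 1.73 and pH = 14.00 - 1.73 = 12.27.

12.27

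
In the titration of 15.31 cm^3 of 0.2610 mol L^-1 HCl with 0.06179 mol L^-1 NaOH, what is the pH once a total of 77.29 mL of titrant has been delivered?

n(acid) = 0.2610 x 0.01531 = 0.003996 mol; n(NaOH) added = 0.06179 x 0.07729 = 0.004776 mol.
Base is in excess by 0.004776 - 0.003996 = 0.0007798 mol in a total volume of 0.09260 L.
[OH^-] = 0.0007798/0.09260 = 0.008422 M, so pOH = 2.07 and pH = 14.00 - 2.07 = 11.93.

11.93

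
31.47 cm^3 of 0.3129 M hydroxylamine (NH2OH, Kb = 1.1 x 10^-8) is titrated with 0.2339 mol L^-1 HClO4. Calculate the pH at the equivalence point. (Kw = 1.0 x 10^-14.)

3.46

n(NH2OH) = 0.3129 x 0.03147 = 0.009847 mol; V(HClO4) at equivalence = 0.009847/0.2339 = 0.04210 L.
At equivalence the base is fully converted to NH3OH+; total volume = 0.07357 L, so [NH3OH+] = 0.009847/0.07357 = 0.1338 M.
Ka(NH3OH+) = Kw/Kb = 1.0e-14 / 1.1 x 10^-8 = 9.09e-7.
[H^+] = sqrt(Ka x [NH3OH+]) = sqrt(9.09e-7 x 0.1338) = 0.000349 M.
pH = -log(0.000349) = 3.46.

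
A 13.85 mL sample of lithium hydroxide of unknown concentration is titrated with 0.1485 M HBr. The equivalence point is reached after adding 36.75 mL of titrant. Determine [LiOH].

n(HBr) delivered = 0.1485 x 0.03675 = 0.005457 mol.
For a 1:1 reaction, n(LiOH) = 0.005457 mol.
[LiOH] = 0.005457 mol / 0.01385 L = 0.394 M.

0.394 M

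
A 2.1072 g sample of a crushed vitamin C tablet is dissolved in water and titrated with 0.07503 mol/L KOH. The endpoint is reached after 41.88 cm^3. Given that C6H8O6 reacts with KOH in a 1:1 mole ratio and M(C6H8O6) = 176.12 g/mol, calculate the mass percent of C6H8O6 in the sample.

n(KOH) = 0.07503 x 0.04188 = 0.003142 mol.
n(C6H8O6) = 0.003142 / 1 = 0.003142 mol.
mass of C6H8O6 = 0.003142 x 176.12 = 0.5534 g.
% purity = 0.5534 / 2.1072 x 100 = 26.3%.

26.3%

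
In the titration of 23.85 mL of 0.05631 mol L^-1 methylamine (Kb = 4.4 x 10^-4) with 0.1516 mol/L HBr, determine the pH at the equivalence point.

6.02

n(CH3NH2) = 0.05631 x 0.02385 = 0.001343 mol; V(HBr) at equivalence = 0.001343/0.1516 = 0.008859 L.
At equivalence the base is fully converted to CH3NH3+; total volume = 0.03271 L, so [CH3NH3+] = 0.001343/0.03271 = 0.04106 M.
Ka(CH3NH3+) = Kw/Kb = 1.0e-14 / 4.4 x 10^-4 = 2.27e-11.
[H^+] = sqrt(Ka x [CH3NH3+]) = sqrt(2.27e-11 x 0.04106) = 9.66e-7 M.
pH = -log(9.66e-7) = 6.02.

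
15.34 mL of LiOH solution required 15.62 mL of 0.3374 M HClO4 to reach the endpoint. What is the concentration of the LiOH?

n(HClO4) delivered = 0.3374 x 0.01562 = 0.005270 mol.
For a 1:1 reaction, n(LiOH) = 0.005270 mol.
[LiOH] = 0.005270 mol / 0.01534 L = 0.344 M.

0.344 M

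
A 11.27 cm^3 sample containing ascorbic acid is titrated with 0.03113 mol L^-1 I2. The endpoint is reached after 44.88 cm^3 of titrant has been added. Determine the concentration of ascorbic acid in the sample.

0.124 M

n(I2) = 0.03113 x 0.04488 = 0.001397 mol.
From the balanced equation, 1 mol I2 reacts with 1 mol ascorbic acid, so n(ascorbic acid) = 0.001397 x 1/1 = 0.001397 mol.
[ascorbic acid] = 0.001397 / 0.01127 L = 0.124 M.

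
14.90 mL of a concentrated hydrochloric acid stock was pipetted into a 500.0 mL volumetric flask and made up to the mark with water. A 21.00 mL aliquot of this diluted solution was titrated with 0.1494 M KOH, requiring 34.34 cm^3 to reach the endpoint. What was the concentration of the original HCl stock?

8.20 M

n(KOH) = 0.1494 x 0.03434 = 0.005130 mol.
n(HCl) in the aliquot = 0.005130 mol.
[diluted HCl] = 0.005130 / 0.02100 = 0.2443 M.
Dilution factor = 500.0/14.90 = 33.56, so [stock] = 0.2443 x 33.56 = 8.20 M.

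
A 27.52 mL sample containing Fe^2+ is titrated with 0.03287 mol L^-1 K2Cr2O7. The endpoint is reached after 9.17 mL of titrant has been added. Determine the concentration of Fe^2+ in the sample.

n(K2Cr2O7) = 0.03287 x 0.009170 = 0.0003014 mol.
From the balanced equation, 1 mol K2Cr2O7 reacts with 6 mol Fe^2+, so n(Fe^2+) = 0.0003014 x 6/1 = 0.001809 mol.
[Fe^2+] = 0.001809 / 0.02752 L = 0.0657 M.

0.0657 M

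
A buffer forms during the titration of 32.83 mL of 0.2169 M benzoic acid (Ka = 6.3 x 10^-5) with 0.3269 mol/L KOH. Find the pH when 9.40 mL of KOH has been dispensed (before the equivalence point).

Initial n(C6H5COOH) = 0.2169 x 0.03283 = 0.007121 mol.
n(KOH) added = 0.3269 x 0.009400 = 0.003073 mol, converting that many moles of C6H5COOH to C6H5COO-.
Remaining n(C6H5COOH) = 0.004048 mol; n(C6H5COO-) = 0.003073 mol.
By Henderson-Hasselbalch, pH = pKa + log([A^-]/[HA]) = 4.20 + log(0.003073/0.004048) = 4.20 + (-0.12) = 4.08.

4.08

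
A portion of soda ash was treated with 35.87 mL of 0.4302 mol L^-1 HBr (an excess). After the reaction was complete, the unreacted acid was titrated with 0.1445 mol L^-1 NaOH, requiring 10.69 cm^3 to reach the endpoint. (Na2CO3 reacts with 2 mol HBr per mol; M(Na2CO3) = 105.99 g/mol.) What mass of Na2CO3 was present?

0.736 g

Total n(HBr) added = 0.4302 x 0.03587 = 0.01543 mol.
n(NaOH) used = 0.1445 x 0.01069 = 0.001545 mol, which equals the excess n(HBr).
So n(HBr) consumed by the sample = 0.01543 - 0.001545 = 0.01389 mol.
n(Na2CO3) = 0.01389 / 2 = 0.006943 mol.
mass = 0.006943 mol x 105.99 g/mol = 0.736 g.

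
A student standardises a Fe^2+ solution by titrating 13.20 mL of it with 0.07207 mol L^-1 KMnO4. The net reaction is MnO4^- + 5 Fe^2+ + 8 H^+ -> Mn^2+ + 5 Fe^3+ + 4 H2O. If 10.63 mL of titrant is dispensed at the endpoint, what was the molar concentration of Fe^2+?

0.290 M

n(KMnO4) = 0.07207 x 0.01063 = 0.0007661 mol.
From the balanced equation, 1 mol KMnO4 reacts with 5 mol Fe^2+, so n(Fe^2+) = 0.0007661 x 5/1 = 0.003831 mol.
[Fe^2+] = 0.003831 / 0.01320 L = 0.290 M.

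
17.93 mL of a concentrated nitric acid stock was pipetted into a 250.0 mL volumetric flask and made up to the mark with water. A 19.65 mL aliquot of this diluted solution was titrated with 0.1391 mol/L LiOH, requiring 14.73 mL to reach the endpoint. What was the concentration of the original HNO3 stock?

1.45 M

n(LiOH) = 0.1391 x 0.01473 = 0.002049 mol.
n(HNO3) in the aliquot = 0.002049 mol.
[diluted HNO3] = 0.002049 / 0.01965 = 0.1043 M.
Dilution factor = 250.0/17.93 = 13.94, so [stock] = 0.1043 x 13.94 = 1.45 M.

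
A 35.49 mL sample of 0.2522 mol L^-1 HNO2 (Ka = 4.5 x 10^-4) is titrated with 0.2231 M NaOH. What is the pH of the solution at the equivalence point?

8.21

n(HNO2) = 0.2522 x 0.03549 = 0.008951 mol; V(NaOH) at equivalence = 0.008951/0.2231 = 0.04012 L.
At equivalence all the acid is converted to NO2-; total volume = 0.03549 + 0.04012 = 0.07561 L, so [NO2-] = 0.008951/0.07561 = 0.1184 M.
Kb = Kw/Ka = 1.0e-14 / 4.5 x 10^-4 = 2.22e-11.
[OH^-] = sqrt(Kb x [NO2-]) = sqrt(2.22e-11 x 0.1184) = 1.62e-6 M.
pOH = 5.79, so pH = 14.00 - 5.79 = 8.21.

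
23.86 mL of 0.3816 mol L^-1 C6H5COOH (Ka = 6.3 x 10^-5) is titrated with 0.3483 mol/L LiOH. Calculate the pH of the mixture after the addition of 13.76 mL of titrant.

Initial n(C6H5COOH) = 0.3816 x 0.02386 = 0.009105 mol.
n(LiOH) added = 0.3483 x 0.01376 = 0.004793 mol, converting that many moles of C6H5COOH to C6H5COO-.
Remaining n(C6H5COOH) = 0.004312 mol; n(C6H5COO-) = 0.004793 mol.
By Henderson-Hasselbalch, pH = pKa + log([A^-]/[HA]) = 4.20 + log(0.004793/0.004312) = 4.20 + (+0.05) = 4.25.

4.25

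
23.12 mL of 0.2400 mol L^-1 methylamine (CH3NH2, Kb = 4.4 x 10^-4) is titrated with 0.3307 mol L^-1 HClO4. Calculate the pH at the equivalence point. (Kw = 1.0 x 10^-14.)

5.75

n(CH3NH2) = 0.2400 x 0.02312 = 0.005549 mol; V(HClO4) at equivalence = 0.005549/0.3307 = 0.01678 L.
At equivalence the base is fully converted to CH3NH3+; total volume = 0.03990 L, so [CH3NH3+] = 0.005549/0.03990 = 0.1391 M.
Ka(CH3NH3+) = Kw/Kb = 1.0e-14 / 4.4 x 10^-4 = 2.27e-11.
[H^+] = sqrt(Ka x [CH3NH3+]) = sqrt(2.27e-11 x 0.1391) = 1.78e-6 M.
pH = -log(1.78e-6) = 5.75.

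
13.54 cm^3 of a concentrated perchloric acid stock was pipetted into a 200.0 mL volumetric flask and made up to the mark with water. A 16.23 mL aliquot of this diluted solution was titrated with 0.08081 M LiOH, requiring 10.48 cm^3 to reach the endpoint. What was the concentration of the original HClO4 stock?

n(LiOH) = 0.08081 x 0.01048 = 0.0008469 mol.
n(HClO4) in the aliquot = 0.0008469 mol.
[diluted HClO4] = 0.0008469 / 0.01623 = 0.05218 M.
Dilution factor = 200.0/13.54 = 14.77, so [stock] = 0.05218 x 14.77 = 0.771 M.

0.771 M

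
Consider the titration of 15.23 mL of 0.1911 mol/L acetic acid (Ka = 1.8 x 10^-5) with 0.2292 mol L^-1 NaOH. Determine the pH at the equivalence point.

8.88

n(CH3COOH) = 0.1911 x 0.01523 = 0.002910 mol; V(NaOH) at equivalence = 0.002910/0.2292 = 0.01270 L.
At equivalence all the acid is converted to CH3COO-; total volume = 0.01523 + 0.01270 = 0.02793 L, so [CH3COO-] = 0.002910/0.02793 = 0.1042 M.
Kb = Kw/Ka = 1.0e-14 / 1.8 x 10^-5 = 5.56e-10.
[OH^-] = sqrt(Kb x [CH3COO-]) = sqrt(5.56e-10 x 0.1042) = 7.61e-6 M.
pOH = 5.12, so pH = 14.00 - 5.12 = 8.88.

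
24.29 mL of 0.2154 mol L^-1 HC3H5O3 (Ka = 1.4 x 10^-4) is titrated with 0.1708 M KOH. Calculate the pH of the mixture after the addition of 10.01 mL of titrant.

Initial n(HC3H5O3) = 0.2154 x 0.02429 = 0.005232 mol.
n(KOH) added = 0.1708 x 0.01001 = 0.001710 mol, converting that many moles of HC3H5O3 to C3H5O3-.
Remaining n(HC3H5O3) = 0.003522 mol; n(C3H5O3-) = 0.001710 mol.
By Henderson-Hasselbalch, pH = pKa + log([A^-]/[HA]) = 3.85 + log(0.001710/0.003522) = 3.85 + (-0.31) = 3.54.

3.54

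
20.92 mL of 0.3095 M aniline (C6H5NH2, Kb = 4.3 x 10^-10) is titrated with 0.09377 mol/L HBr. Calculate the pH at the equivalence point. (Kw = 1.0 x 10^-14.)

n(C6H5NH2) = 0.3095 x 0.02092 = 0.006475 mol; V(HBr) at equivalence = 0.006475/0.09377 = 0.06905 L.
At equivalence the base is fully converted to C6H5NH3+; total volume = 0.08997 L, so [C6H5NH3+] = 0.006475/0.08997 = 0.07197 M.
Ka(C6H5NH3+) = Kw/Kb = 1.0e-14 / 4.3 x 10^-10 = 2.33e-5.
[H^+] = sqrt(Ka x [C6H5NH3+]) = sqrt(2.33e-5 x 0.07197) = 0.00129 M.
pH = -log(0.00129) = 2.89.

2.89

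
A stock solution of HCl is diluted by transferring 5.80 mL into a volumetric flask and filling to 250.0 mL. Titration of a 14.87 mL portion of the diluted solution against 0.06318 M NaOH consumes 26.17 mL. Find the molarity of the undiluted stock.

4.79 M

n(NaOH) = 0.06318 x 0.02617 = 0.001653 mol.
n(HCl) in the aliquot = 0.001653 mol.
[diluted HCl] = 0.001653 / 0.01487 = 0.1112 M.
Dilution factor = 250.0/5.800 = 43.10, so [stock] = 0.1112 x 43.10 = 4.79 M.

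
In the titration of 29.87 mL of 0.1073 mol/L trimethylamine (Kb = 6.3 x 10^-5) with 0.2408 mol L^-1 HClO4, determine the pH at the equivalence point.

n((CH3)3N) = 0.1073 x 0.02987 = 0.003205 mol; V(HClO4) at equivalence = 0.003205/0.2408 = 0.01331 L.
At equivalence the base is fully converted to (CH3)3NH+; total volume = 0.04318 L, so [(CH3)3NH+] = 0.003205/0.04318 = 0.07423 M.
Ka((CH3)3NH+) = Kw/Kb = 1.0e-14 / 6.3 x 10^-5 = 1.59e-10.
[H^+] = sqrt(Ka x [(CH3)3NH+]) = sqrt(1.59e-10 x 0.07423) = 3.43e-6 M.
pH = -log(3.43e-6) = 5.46.

5.46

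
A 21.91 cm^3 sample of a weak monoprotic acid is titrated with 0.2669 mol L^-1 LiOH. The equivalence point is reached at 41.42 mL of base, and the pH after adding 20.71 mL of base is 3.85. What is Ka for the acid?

20.71 mL is half of the equivalence volume, so this is the half-equivalence point where [HA] = [A^-].
At half-equivalence pH = pKa, so pKa = 3.85.
Ka = 10^(-3.85) = 1.4 x 10^-4.

1.4 x 10^-4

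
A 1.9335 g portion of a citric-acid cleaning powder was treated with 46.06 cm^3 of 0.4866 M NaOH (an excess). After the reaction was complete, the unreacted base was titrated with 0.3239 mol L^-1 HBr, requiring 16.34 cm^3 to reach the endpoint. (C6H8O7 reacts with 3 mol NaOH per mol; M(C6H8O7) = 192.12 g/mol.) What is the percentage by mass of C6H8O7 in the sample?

56.7%

Total n(NaOH) added = 0.4866 x 0.04606 = 0.02241 mol.
n(HBr) used = 0.3239 x 0.01634 = 0.005293 mol, which equals the excess n(NaOH).
So n(NaOH) consumed by the sample = 0.02241 - 0.005293 = 0.01712 mol.
n(C6H8O7) = 0.01712 / 3 = 0.005707 mol.
mass C6H8O7 = 0.005707 x 192.12 = 1.096 g, so %C6H8O7 = 1.096/1.9335 x 100 = 56.7%.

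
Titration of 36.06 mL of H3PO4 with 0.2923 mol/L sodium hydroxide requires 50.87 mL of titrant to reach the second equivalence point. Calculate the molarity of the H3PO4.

0.206 M

n(NaOH) = 0.2923 x 0.05087 = 0.01487 mol.
At the second equivalence point, 2 mol OH^- react per mol H3PO4, so n(H3PO4) = 0.01487 / 2 = 0.007435 mol.
[H3PO4] = 0.007435 / 0.03606 L = 0.206 M.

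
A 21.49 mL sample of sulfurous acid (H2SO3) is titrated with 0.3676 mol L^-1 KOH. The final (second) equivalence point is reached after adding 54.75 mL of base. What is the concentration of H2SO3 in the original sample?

0.468 M

n(KOH) = 0.3676 x 0.05475 = 0.02013 mol.
At the final (second) equivalence point, 2 mol OH^- react per mol H2SO3, so n(H2SO3) = 0.02013 / 2 = 0.01006 mol.
[H2SO3] = 0.01006 / 0.02149 L = 0.468 M.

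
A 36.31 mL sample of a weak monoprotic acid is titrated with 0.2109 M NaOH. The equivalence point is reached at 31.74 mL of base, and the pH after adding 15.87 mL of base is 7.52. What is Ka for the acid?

3.0 x 10^-8

15.87 mL is half of the equivalence volume, so this is the half-equivalence point where [HA] = [A^-].
At half-equivalence pH = pKa, so pKa = 7.52.
Ka = 10^(-7.52) = 3.0 x 10^-8.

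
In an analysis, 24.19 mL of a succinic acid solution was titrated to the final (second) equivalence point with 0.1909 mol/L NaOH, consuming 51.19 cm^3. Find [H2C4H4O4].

n(NaOH) = 0.1909 x 0.05119 = 0.009772 mol.
At the final (second) equivalence point, 2 mol OH^- react per mol H2C4H4O4, so n(H2C4H4O4) = 0.009772 / 2 = 0.004886 mol.
[H2C4H4O4] = 0.004886 / 0.02419 L = 0.202 M.

0.202 M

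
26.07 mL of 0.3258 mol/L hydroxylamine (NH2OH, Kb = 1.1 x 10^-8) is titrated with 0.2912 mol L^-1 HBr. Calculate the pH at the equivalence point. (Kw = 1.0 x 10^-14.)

3.43

n(NH2OH) = 0.3258 x 0.02607 = 0.008494 mol; V(HBr) at equivalence = 0.008494/0.2912 = 0.02917 L.
At equivalence the base is fully converted to NH3OH+; total volume = 0.05524 L, so [NH3OH+] = 0.008494/0.05524 = 0.1538 M.
Ka(NH3OH+) = Kw/Kb = 1.0e-14 / 1.1 x 10^-8 = 9.09e-7.
[H^+] = sqrt(Ka x [NH3OH+]) = sqrt(9.09e-7 x 0.1538) = 0.000374 M.
pH = -log(0.000374) = 3.43.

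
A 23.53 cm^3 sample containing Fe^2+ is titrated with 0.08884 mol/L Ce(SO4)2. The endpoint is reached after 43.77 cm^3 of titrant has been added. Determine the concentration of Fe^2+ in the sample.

n(Ce(SO4)2) = 0.08884 x 0.04377 = 0.003889 mol.
From the balanced equation, 1 mol Ce(SO4)2 reacts with 1 mol Fe^2+, so n(Fe^2+) = 0.003889 x 1/1 = 0.003889 mol.
[Fe^2+] = 0.003889 / 0.02353 L = 0.165 M.

0.165 M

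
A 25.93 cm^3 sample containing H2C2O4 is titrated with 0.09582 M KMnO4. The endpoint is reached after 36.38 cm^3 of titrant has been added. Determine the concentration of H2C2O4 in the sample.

n(KMnO4) = 0.09582 x 0.03638 = 0.003486 mol.
From the balanced equation, 2 mol KMnO4 reacts with 5 mol H2C2O4, so n(H2C2O4) = 0.003486 x 5/2 = 0.008715 mol.
[H2C2O4] = 0.008715 / 0.02593 L = 0.336 M.

0.336 M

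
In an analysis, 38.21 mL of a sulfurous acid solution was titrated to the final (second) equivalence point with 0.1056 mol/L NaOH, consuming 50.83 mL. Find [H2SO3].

n(NaOH) = 0.1056 x 0.05083 = 0.005368 mol.
At the final (second) equivalence point, 2 mol OH^- react per mol H2SO3, so n(H2SO3) = 0.005368 / 2 = 0.002684 mol.
[H2SO3] = 0.002684 / 0.03821 L = 0.0702 M.

0.0702 M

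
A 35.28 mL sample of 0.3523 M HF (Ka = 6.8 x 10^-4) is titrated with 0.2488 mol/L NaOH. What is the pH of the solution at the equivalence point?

8.17

n(HF) = 0.3523 x 0.03528 = 0.01243 mol; V(NaOH) at equivalence = 0.01243/0.2488 = 0.04996 L.
At equivalence all the acid is converted to F-; total volume = 0.03528 + 0.04996 = 0.08524 L, so [F-] = 0.01243/0.08524 = 0.1458 M.
Kb = Kw/Ka = 1.0e-14 / 6.8 x 10^-4 = 1.47e-11.
[OH^-] = sqrt(Kb x [F-]) = sqrt(1.47e-11 x 0.1458) = 1.46e-6 M.
pOH = 5.83, so pH = 14.00 - 5.83 = 8.17.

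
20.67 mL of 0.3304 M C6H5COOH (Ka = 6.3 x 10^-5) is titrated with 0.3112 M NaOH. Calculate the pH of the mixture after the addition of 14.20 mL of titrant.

4.46

Initial n(C6H5COOH) = 0.3304 x 0.02067 = 0.006829 mol.
n(NaOH) added = 0.3112 x 0.01420 = 0.004419 mol, converting that many moles of C6H5COOH to C6H5COO-.
Remaining n(C6H5COOH) = 0.002410 mol; n(C6H5COO-) = 0.004419 mol.
By Henderson-Hasselbalch, pH = pKa + log([A^-]/[HA]) = 4.20 + log(0.004419/0.002410) = 4.20 + (+0.26) = 4.46.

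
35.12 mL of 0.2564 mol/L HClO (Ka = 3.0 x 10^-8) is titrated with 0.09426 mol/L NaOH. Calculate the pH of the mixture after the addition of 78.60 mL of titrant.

8.19

Initial n(HClO) = 0.2564 x 0.03512 = 0.009005 mol.
n(NaOH) added = 0.09426 x 0.07860 = 0.007409 mol, converting that many moles of HClO to ClO-.
Remaining n(HClO) = 0.001596 mol; n(ClO-) = 0.007409 mol.
By Henderson-Hasselbalch, pH = pKa + log([A^-]/[HA]) = 7.52 + log(0.007409/0.001596) = 7.52 + (+0.67) = 8.19.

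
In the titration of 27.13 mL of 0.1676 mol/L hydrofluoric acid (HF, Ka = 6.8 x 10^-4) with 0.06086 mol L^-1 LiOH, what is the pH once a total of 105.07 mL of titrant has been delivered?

12.15

n(acid) = 0.1676 x 0.02713 = 0.004547 mol; n(LiOH) added = 0.06086 x 0.1051 = 0.006395 mol.
Base is in excess by 0.006395 - 0.004547 = 0.001848 mol in a total volume of 0.1322 L.
[OH^-] = 0.001848/0.1322 = 0.01398 M, so pOH = 1.85 and pH = 14.00 - 1.85 = 12.15.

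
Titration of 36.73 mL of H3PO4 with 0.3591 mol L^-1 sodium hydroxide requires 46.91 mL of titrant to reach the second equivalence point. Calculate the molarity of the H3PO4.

0.229 M

n(NaOH) = 0.3591 x 0.04691 = 0.01685 mol.
At the second equivalence point, 2 mol OH^- react per mol H3PO4, so n(H3PO4) = 0.01685 / 2 = 0.008423 mol.
[H3PO4] = 0.008423 / 0.03673 L = 0.229 M.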